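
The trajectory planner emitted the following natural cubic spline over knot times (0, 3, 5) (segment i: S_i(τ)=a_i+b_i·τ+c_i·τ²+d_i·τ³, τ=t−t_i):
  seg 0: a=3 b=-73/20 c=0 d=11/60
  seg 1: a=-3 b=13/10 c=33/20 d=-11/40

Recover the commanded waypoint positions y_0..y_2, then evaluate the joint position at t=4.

y_0=3 y_1=-3 y_2=4
S(4) = -13/40

y_0 = S_0(0) = a_0 = 3
y_1 = S_1(0) = a_1 = -3
y_2 = S_1(2) = 4
t_q=4 is in segment 1 (τ=1); S_1(τ)=-13/40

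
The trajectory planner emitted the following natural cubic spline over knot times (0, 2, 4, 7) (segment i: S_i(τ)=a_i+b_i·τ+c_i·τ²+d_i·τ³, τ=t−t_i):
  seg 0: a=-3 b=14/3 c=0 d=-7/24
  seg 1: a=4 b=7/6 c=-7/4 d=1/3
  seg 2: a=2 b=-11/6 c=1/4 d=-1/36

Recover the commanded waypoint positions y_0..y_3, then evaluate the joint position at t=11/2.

y_0=-3 y_1=4 y_2=2 y_3=-2
S(11/2) = -9/32

y_0 = S_0(0) = a_0 = -3
y_1 = S_1(0) = a_1 = 4
y_2 = S_2(0) = a_2 = 2
y_3 = S_2(3) = -2
t_q=11/2 is in segment 2 (τ=3/2); S_2(τ)=-9/32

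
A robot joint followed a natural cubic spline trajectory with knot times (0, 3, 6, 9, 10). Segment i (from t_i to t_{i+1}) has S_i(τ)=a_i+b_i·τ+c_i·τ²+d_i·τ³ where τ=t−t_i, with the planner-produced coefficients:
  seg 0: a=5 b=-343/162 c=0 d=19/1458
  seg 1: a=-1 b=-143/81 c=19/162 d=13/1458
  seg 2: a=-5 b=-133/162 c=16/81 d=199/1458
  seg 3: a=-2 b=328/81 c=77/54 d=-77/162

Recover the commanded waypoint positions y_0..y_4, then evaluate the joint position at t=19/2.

y_0 = S_0(0) = a_0 = 5
y_1 = S_1(0) = a_1 = -1
y_2 = S_2(0) = a_2 = -5
y_3 = S_3(0) = a_3 = -2
y_4 = S_3(1) = 3
t_q=19/2 is in segment 3 (τ=1/2); S_3(τ)=139/432

y_0=5 y_1=-1 y_2=-5 y_3=-2 y_4=3
S(19/2) = 139/432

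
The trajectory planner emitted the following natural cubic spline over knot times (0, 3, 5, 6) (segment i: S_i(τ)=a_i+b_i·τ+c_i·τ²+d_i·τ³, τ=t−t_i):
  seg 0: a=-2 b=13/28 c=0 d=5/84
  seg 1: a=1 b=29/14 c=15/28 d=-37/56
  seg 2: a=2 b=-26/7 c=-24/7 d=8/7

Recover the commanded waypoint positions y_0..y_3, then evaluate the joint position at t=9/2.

y_0=-2 y_1=1 y_2=2 y_3=-4
S(9/2) = 1381/448

y_0 = S_0(0) = a_0 = -2
y_1 = S_1(0) = a_1 = 1
y_2 = S_2(0) = a_2 = 2
y_3 = S_2(1) = -4
t_q=9/2 is in segment 1 (τ=3/2); S_1(τ)=1381/448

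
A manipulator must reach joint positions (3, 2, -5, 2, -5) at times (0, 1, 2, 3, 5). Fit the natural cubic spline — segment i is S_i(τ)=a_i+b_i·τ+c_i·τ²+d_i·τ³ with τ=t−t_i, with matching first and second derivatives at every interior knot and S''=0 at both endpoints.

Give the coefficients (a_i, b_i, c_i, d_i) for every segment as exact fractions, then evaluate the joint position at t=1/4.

  seg 0: a=3 b=293/172 c=0 d=-465/172
  seg 1: a=2 b=-551/86 c=-1395/172 d=1293/172
  seg 2: a=-5 b=-13/172 c=621/43 d=-1267/172
  seg 3: a=2 b=577/86 c=-1317/172 d=439/344
S(1/4) = 37247/11008

Δ: Δ0=-1, Δ1=-7, Δ2=7, Δ3=-7/2
row 1: diag=4, rhs=-36; c'=1/4, d'=-9
row 2: denom=4−1·1/4=15/4; d'=(84−1·-9)/(15/4)=124/5
row 3: denom=6−1·4/15=86/15; d'=(-63−1·124/5)/(86/15)=-1317/86
back: M3=-1317/86
back: M2=124/5−4/15·-1317/86=1242/43
back: M1=-9−1/4·1242/43=-1395/86
M: M0=0, M1=-1395/86, M2=1242/43, M3=-1317/86, M4=0
seg 0: a=3, c=M0/2=0, d=(M1−M0)/(6·1)=-465/172, b=Δ0−h0·(2M0+M1)/6=293/172
seg 1: a=2, c=M1/2=-1395/172, d=(M2−M1)/(6·1)=1293/172, b=Δ1−h1·(2M1+M2)/6=-551/86
seg 2: a=-5, c=M2/2=621/43, d=(M3−M2)/(6·1)=-1267/172, b=Δ2−h2·(2M2+M3)/6=-13/172
seg 3: a=2, c=M3/2=-1317/172, d=(M4−M3)/(6·2)=439/344, b=Δ3−h3·(2M3+M4)/6=577/86
t_q=1/4 → seg 0, τ=1/4; S=3+293/172·τ+0·τ²+-465/172·τ³=37247/11008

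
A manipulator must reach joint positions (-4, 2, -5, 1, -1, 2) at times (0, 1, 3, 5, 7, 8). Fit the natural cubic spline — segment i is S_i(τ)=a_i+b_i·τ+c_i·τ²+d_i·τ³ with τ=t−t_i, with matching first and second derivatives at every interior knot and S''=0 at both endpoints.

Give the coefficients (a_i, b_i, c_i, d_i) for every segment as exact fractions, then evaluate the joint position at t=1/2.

  seg 0: a=-4 b=1821/224 c=0 d=-477/224
  seg 1: a=2 b=195/112 c=-1431/224 d=211/112
  seg 2: a=-5 b=-135/112 c=1101/224 d=-45/32
  seg 3: a=1 b=177/112 c=-789/224 d=125/112
  seg 4: a=-1 b=99/112 c=711/224 d=-237/224
S(1/2) = -361/1792

Δ: Δ0=6, Δ1=-7/2, Δ2=3, Δ3=-1, Δ4=3
row 1: diag=6, rhs=-57; c'=1/3, d'=-19/2
row 2: denom=8−2·1/3=22/3; d'=(39−2·-19/2)/(22/3)=87/11
row 3: denom=8−2·3/11=82/11; d'=(-24−2·87/11)/(82/11)=-219/41
row 4: denom=6−2·11/41=224/41; d'=(24−2·-219/41)/(224/41)=711/112
back: M4=711/112
back: M3=-219/41−11/41·711/112=-789/112
back: M2=87/11−3/11·-789/112=1101/112
back: M1=-19/2−1/3·1101/112=-1431/112
M: M0=0, M1=-1431/112, M2=1101/112, M3=-789/112, M4=711/112, M5=0
seg 0: a=-4, c=M0/2=0, d=(M1−M0)/(6·1)=-477/224, b=Δ0−h0·(2M0+M1)/6=1821/224
seg 1: a=2, c=M1/2=-1431/224, d=(M2−M1)/(6·2)=211/112, b=Δ1−h1·(2M1+M2)/6=195/112
seg 2: a=-5, c=M2/2=1101/224, d=(M3−M2)/(6·2)=-45/32, b=Δ2−h2·(2M2+M3)/6=-135/112
seg 3: a=1, c=M3/2=-789/224, d=(M4−M3)/(6·2)=125/112, b=Δ3−h3·(2M3+M4)/6=177/112
seg 4: a=-1, c=M4/2=711/224, d=(M5−M4)/(6·1)=-237/224, b=Δ4−h4·(2M4+M5)/6=99/112
t_q=1/2 → seg 0, τ=1/2; S=-4+1821/224·τ+0·τ²+-477/224·τ³=-361/1792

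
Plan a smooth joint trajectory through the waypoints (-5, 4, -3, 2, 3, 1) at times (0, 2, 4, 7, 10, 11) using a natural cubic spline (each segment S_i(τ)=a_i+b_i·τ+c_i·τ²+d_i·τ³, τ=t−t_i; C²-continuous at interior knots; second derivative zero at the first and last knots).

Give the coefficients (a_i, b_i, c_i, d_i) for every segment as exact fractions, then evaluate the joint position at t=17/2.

Δ: Δ0=9/2, Δ1=-7/2, Δ2=5/3, Δ3=1/3, Δ4=-2
row 1: diag=8, rhs=-48; c'=1/4, d'=-6
row 2: denom=10−2·1/4=19/2; d'=(31−2·-6)/(19/2)=86/19
row 3: denom=12−3·6/19=210/19; d'=(-8−3·86/19)/(210/19)=-41/21
row 4: denom=8−3·19/70=503/70; d'=(-14−3·-41/21)/(503/70)=-570/503
back: M4=-570/503
back: M3=-41/21−19/70·-570/503=-2482/1509
back: M2=86/19−6/19·-2482/1509=2538/503
back: M1=-6−1/4·2538/503=-7305/1006
M: M0=0, M1=-7305/1006, M2=2538/503, M3=-2482/1509, M4=-570/503, M5=0
seg 0: a=-5, c=M0/2=0, d=(M1−M0)/(6·2)=-2435/4024, b=Δ0−h0·(2M0+M1)/6=3481/503
seg 1: a=4, c=M1/2=-7305/2012, d=(M2−M1)/(6·2)=4127/4024, b=Δ1−h1·(2M1+M2)/6=-343/1006
seg 2: a=-3, c=M2/2=1269/503, d=(M3−M2)/(6·3)=-5048/13581, b=Δ2−h2·(2M2+M3)/6=-1286/503
seg 3: a=2, c=M3/2=-1241/1509, d=(M4−M3)/(6·3)=386/13581, b=Δ3−h3·(2M3+M4)/6=1280/503
seg 4: a=3, c=M4/2=-285/503, d=(M5−M4)/(6·1)=95/503, b=Δ4−h4·(2M4+M5)/6=-816/503
t_q=17/2 → seg 3, τ=3/2; S=2+1280/503·τ+-1241/1509·τ²+386/13581·τ³=4087/1006

  seg 0: a=-5 b=3481/503 c=0 d=-2435/4024
  seg 1: a=4 b=-343/1006 c=-7305/2012 d=4127/4024
  seg 2: a=-3 b=-1286/503 c=1269/503 d=-5048/13581
  seg 3: a=2 b=1280/503 c=-1241/1509 d=386/13581
  seg 4: a=3 b=-816/503 c=-285/503 d=95/503
S(17/2) = 4087/1006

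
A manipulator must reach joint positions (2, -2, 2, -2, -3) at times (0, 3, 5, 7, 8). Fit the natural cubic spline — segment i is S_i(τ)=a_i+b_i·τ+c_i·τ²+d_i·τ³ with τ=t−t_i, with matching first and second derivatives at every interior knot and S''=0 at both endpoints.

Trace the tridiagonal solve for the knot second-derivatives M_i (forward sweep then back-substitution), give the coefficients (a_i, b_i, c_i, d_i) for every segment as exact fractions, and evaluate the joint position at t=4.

  seg 0: a=2 b=-863/312 c=0 d=149/936
  seg 1: a=-2 b=239/156 c=149/104 d=-187/312
  seg 2: a=2 b=11/156 c=-225/104 d=22/39
  seg 3: a=-2 b=-283/156 c=127/104 d=-127/312
S(4) = 19/52

Δ: Δ0=-4/3, Δ1=2, Δ2=-2, Δ3=-1
row 1: diag=10, rhs=20; c'=1/5, d'=2
row 2: denom=8−2·1/5=38/5; d'=(-24−2·2)/(38/5)=-70/19
row 3: denom=6−2·5/19=104/19; d'=(6−2·-70/19)/(104/19)=127/52
back: M3=127/52
back: M2=-70/19−5/19·127/52=-225/52
back: M1=2−1/5·-225/52=149/52
M: M0=0, M1=149/52, M2=-225/52, M3=127/52, M4=0
seg 0: a=2, c=M0/2=0, d=(M1−M0)/(6·3)=149/936, b=Δ0−h0·(2M0+M1)/6=-863/312
seg 1: a=-2, c=M1/2=149/104, d=(M2−M1)/(6·2)=-187/312, b=Δ1−h1·(2M1+M2)/6=239/156
seg 2: a=2, c=M2/2=-225/104, d=(M3−M2)/(6·2)=22/39, b=Δ2−h2·(2M2+M3)/6=11/156
seg 3: a=-2, c=M3/2=127/104, d=(M4−M3)/(6·1)=-127/312, b=Δ3−h3·(2M3+M4)/6=-283/156
t_q=4 → seg 1, τ=1; S=-2+239/156·τ+149/104·τ²+-187/312·τ³=19/52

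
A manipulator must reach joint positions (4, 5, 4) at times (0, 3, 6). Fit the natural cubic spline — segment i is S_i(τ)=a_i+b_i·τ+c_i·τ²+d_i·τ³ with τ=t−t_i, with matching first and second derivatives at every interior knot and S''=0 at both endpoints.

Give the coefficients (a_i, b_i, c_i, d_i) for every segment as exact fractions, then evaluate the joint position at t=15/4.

Δ: Δ0=1/3, Δ1=-1/3
row 1: diag=12, rhs=-4; c'=1/4, d'=-1/3
back: M1=-1/3
M: M0=0, M1=-1/3, M2=0
seg 0: a=4, c=M0/2=0, d=(M1−M0)/(6·3)=-1/54, b=Δ0−h0·(2M0+M1)/6=1/2
seg 1: a=5, c=M1/2=-1/6, d=(M2−M1)/(6·3)=1/54, b=Δ1−h1·(2M1+M2)/6=0
t_q=15/4 → seg 1, τ=3/4; S=5+0·τ+-1/6·τ²+1/54·τ³=629/128

  seg 0: a=4 b=1/2 c=0 d=-1/54
  seg 1: a=5 b=0 c=-1/6 d=1/54
S(15/4) = 629/128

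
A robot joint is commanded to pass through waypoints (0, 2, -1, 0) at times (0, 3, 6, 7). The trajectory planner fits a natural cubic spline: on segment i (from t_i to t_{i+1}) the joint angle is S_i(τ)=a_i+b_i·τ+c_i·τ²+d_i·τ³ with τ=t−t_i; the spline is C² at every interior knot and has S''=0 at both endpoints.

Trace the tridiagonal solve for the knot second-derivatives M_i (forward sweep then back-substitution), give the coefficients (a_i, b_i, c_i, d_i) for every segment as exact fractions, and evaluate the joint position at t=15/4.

  seg 0: a=0 b=4/3 c=0 d=-2/27
  seg 1: a=2 b=-2/3 c=-2/3 d=5/27
  seg 2: a=-1 b=1/3 c=1 d=-1/3
S(15/4) = 77/64

Δ: Δ0=2/3, Δ1=-1, Δ2=1
row 1: diag=12, rhs=-10; c'=1/4, d'=-5/6
row 2: denom=8−3·1/4=29/4; d'=(12−3·-5/6)/(29/4)=2
back: M2=2
back: M1=-5/6−1/4·2=-4/3
M: M0=0, M1=-4/3, M2=2, M3=0
seg 0: a=0, c=M0/2=0, d=(M1−M0)/(6·3)=-2/27, b=Δ0−h0·(2M0+M1)/6=4/3
seg 1: a=2, c=M1/2=-2/3, d=(M2−M1)/(6·3)=5/27, b=Δ1−h1·(2M1+M2)/6=-2/3
seg 2: a=-1, c=M2/2=1, d=(M3−M2)/(6·1)=-1/3, b=Δ2−h2·(2M2+M3)/6=1/3
t_q=15/4 → seg 1, τ=3/4; S=2+-2/3·τ+-2/3·τ²+5/27·τ³=77/64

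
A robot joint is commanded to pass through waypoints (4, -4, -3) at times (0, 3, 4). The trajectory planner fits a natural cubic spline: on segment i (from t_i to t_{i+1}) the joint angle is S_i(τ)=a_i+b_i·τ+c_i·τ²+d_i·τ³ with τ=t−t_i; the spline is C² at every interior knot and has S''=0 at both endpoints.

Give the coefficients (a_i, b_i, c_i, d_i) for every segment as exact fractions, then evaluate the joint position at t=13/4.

Δ: Δ0=-8/3, Δ1=1
row 1: diag=8, rhs=22; c'=1/8, d'=11/4
back: M1=11/4
M: M0=0, M1=11/4, M2=0
seg 0: a=4, c=M0/2=0, d=(M1−M0)/(6·3)=11/72, b=Δ0−h0·(2M0+M1)/6=-97/24
seg 1: a=-4, c=M1/2=11/8, d=(M2−M1)/(6·1)=-11/24, b=Δ1−h1·(2M1+M2)/6=1/12
t_q=13/4 → seg 1, τ=1/4; S=-4+1/12·τ+11/8·τ²+-11/24·τ³=-1997/512

  seg 0: a=4 b=-97/24 c=0 d=11/72
  seg 1: a=-4 b=1/12 c=11/8 d=-11/24
S(13/4) = -1997/512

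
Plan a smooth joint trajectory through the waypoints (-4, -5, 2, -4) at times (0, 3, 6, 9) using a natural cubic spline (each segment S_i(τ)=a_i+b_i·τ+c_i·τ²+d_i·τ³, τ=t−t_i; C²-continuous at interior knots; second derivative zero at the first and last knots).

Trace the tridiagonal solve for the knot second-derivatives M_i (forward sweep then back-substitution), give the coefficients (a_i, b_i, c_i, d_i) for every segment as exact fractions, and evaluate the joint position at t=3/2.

  seg 0: a=-4 b=-4/3 c=0 d=1/9
  seg 1: a=-5 b=5/3 c=1 d=-7/27
  seg 2: a=2 b=2/3 c=-4/3 d=4/27
S(3/2) = -45/8

Δ: Δ0=-1/3, Δ1=7/3, Δ2=-2
row 1: diag=12, rhs=16; c'=1/4, d'=4/3
row 2: denom=12−3·1/4=45/4; d'=(-26−3·4/3)/(45/4)=-8/3
back: M2=-8/3
back: M1=4/3−1/4·-8/3=2
M: M0=0, M1=2, M2=-8/3, M3=0
seg 0: a=-4, c=M0/2=0, d=(M1−M0)/(6·3)=1/9, b=Δ0−h0·(2M0+M1)/6=-4/3
seg 1: a=-5, c=M1/2=1, d=(M2−M1)/(6·3)=-7/27, b=Δ1−h1·(2M1+M2)/6=5/3
seg 2: a=2, c=M2/2=-4/3, d=(M3−M2)/(6·3)=4/27, b=Δ2−h2·(2M2+M3)/6=2/3
t_q=3/2 → seg 0, τ=3/2; S=-4+-4/3·τ+0·τ²+1/9·τ³=-45/8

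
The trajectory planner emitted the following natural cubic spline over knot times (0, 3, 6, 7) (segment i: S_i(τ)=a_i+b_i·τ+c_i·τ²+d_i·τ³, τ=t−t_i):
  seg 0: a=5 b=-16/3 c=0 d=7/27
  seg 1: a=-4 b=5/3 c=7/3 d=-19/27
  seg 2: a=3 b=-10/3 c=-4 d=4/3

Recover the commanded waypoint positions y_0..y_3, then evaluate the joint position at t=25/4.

y_0=5 y_1=-4 y_2=3 y_3=-3
S(25/4) = 31/16

y_0 = S_0(0) = a_0 = 5
y_1 = S_1(0) = a_1 = -4
y_2 = S_2(0) = a_2 = 3
y_3 = S_2(1) = -3
t_q=25/4 is in segment 2 (τ=1/4); S_2(τ)=31/16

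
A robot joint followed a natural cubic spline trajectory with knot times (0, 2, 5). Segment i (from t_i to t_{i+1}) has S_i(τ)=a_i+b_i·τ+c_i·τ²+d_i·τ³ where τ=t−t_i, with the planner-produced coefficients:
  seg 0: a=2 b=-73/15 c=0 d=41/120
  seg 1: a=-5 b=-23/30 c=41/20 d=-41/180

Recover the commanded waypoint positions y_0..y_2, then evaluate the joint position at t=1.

y_0=2 y_1=-5 y_2=5
S(1) = -101/40

y_0 = S_0(0) = a_0 = 2
y_1 = S_1(0) = a_1 = -5
y_2 = S_1(3) = 5
t_q=1 is in segment 0 (τ=1); S_0(τ)=-101/40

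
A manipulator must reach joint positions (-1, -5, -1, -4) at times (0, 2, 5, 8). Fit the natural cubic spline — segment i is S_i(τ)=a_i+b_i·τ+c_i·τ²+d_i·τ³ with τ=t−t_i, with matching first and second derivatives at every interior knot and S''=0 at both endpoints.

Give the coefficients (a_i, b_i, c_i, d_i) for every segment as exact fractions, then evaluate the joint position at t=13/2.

  seg 0: a=-1 b=-316/111 c=0 d=47/222
  seg 1: a=-5 b=-34/111 c=47/37 d=-241/999
  seg 2: a=-1 b=89/111 c=-100/111 d=100/999
S(13/2) = -55/37

Δ: Δ0=-2, Δ1=4/3, Δ2=-1
row 1: diag=10, rhs=20; c'=3/10, d'=2
row 2: denom=12−3·3/10=111/10; d'=(-14−3·2)/(111/10)=-200/111
back: M2=-200/111
back: M1=2−3/10·-200/111=94/37
M: M0=0, M1=94/37, M2=-200/111, M3=0
seg 0: a=-1, c=M0/2=0, d=(M1−M0)/(6·2)=47/222, b=Δ0−h0·(2M0+M1)/6=-316/111
seg 1: a=-5, c=M1/2=47/37, d=(M2−M1)/(6·3)=-241/999, b=Δ1−h1·(2M1+M2)/6=-34/111
seg 2: a=-1, c=M2/2=-100/111, d=(M3−M2)/(6·3)=100/999, b=Δ2−h2·(2M2+M3)/6=89/111
t_q=13/2 → seg 2, τ=3/2; S=-1+89/111·τ+-100/111·τ²+100/999·τ³=-55/37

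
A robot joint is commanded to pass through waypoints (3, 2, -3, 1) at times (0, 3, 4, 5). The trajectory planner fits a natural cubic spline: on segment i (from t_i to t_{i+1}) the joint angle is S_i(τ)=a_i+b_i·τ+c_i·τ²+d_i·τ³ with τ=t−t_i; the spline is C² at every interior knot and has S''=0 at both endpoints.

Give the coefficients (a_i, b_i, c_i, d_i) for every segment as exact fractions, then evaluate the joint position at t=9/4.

  seg 0: a=3 b=218/93 c=0 d=-83/279
  seg 1: a=2 b=-529/93 c=-83/31 d=313/93
  seg 2: a=-3 b=-88/93 c=230/31 d=-230/93
S(9/4) = 9693/1984

Δ: Δ0=-1/3, Δ1=-5, Δ2=4
row 1: diag=8, rhs=-28; c'=1/8, d'=-7/2
row 2: denom=4−1·1/8=31/8; d'=(54−1·-7/2)/(31/8)=460/31
back: M2=460/31
back: M1=-7/2−1/8·460/31=-166/31
M: M0=0, M1=-166/31, M2=460/31, M3=0
seg 0: a=3, c=M0/2=0, d=(M1−M0)/(6·3)=-83/279, b=Δ0−h0·(2M0+M1)/6=218/93
seg 1: a=2, c=M1/2=-83/31, d=(M2−M1)/(6·1)=313/93, b=Δ1−h1·(2M1+M2)/6=-529/93
seg 2: a=-3, c=M2/2=230/31, d=(M3−M2)/(6·1)=-230/93, b=Δ2−h2·(2M2+M3)/6=-88/93
t_q=9/4 → seg 0, τ=9/4; S=3+218/93·τ+0·τ²+-83/279·τ³=9693/1984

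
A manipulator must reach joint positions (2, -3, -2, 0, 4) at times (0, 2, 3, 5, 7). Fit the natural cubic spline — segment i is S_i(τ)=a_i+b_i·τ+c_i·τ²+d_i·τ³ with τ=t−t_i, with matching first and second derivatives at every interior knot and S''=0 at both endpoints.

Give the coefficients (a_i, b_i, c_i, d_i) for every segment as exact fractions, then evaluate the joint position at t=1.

  seg 0: a=2 b=-119/32 c=0 d=39/128
  seg 1: a=-3 b=-1/16 c=117/64 d=-49/64
  seg 2: a=-2 b=83/64 c=-15/32 d=41/256
  seg 3: a=0 b=43/32 c=63/128 d=-21/256
S(1) = -181/128

Δ: Δ0=-5/2, Δ1=1, Δ2=1, Δ3=2
row 1: diag=6, rhs=21; c'=1/6, d'=7/2
row 2: denom=6−1·1/6=35/6; d'=(0−1·7/2)/(35/6)=-3/5
row 3: denom=8−2·12/35=256/35; d'=(6−2·-3/5)/(256/35)=63/64
back: M3=63/64
back: M2=-3/5−12/35·63/64=-15/16
back: M1=7/2−1/6·-15/16=117/32
M: M0=0, M1=117/32, M2=-15/16, M3=63/64, M4=0
seg 0: a=2, c=M0/2=0, d=(M1−M0)/(6·2)=39/128, b=Δ0−h0·(2M0+M1)/6=-119/32
seg 1: a=-3, c=M1/2=117/64, d=(M2−M1)/(6·1)=-49/64, b=Δ1−h1·(2M1+M2)/6=-1/16
seg 2: a=-2, c=M2/2=-15/32, d=(M3−M2)/(6·2)=41/256, b=Δ2−h2·(2M2+M3)/6=83/64
seg 3: a=0, c=M3/2=63/128, d=(M4−M3)/(6·2)=-21/256, b=Δ3−h3·(2M3+M4)/6=43/32
t_q=1 → seg 0, τ=1; S=2+-119/32·τ+0·τ²+39/128·τ³=-181/128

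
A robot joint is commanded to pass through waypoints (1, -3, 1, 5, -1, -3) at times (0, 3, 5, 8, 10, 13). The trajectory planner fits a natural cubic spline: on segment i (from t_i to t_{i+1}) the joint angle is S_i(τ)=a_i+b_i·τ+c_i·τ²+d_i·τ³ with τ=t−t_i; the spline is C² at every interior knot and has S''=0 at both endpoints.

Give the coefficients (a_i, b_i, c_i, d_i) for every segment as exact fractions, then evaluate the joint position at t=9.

  seg 0: a=1 b=-1609/693 c=0 d=685/6237
  seg 1: a=-3 b=446/693 c=685/693 d=-215/1386
  seg 2: a=1 b=632/231 c=40/693 d=-52/297
  seg 3: a=5 b=-380/231 c=-1052/693 d=1165/2772
  seg 4: a=-1 b=-1853/693 c=1391/1386 d=-1391/12474
S(9) = 6257/2772

Δ: Δ0=-4/3, Δ1=2, Δ2=4/3, Δ3=-3, Δ4=-2/3
row 1: diag=10, rhs=20; c'=1/5, d'=2
row 2: denom=10−2·1/5=48/5; d'=(-4−2·2)/(48/5)=-5/6
row 3: denom=10−3·5/16=145/16; d'=(-26−3·-5/6)/(145/16)=-376/145
row 4: denom=10−2·32/145=1386/145; d'=(14−2·-376/145)/(1386/145)=1391/693
back: M4=1391/693
back: M3=-376/145−32/145·1391/693=-2104/693
back: M2=-5/6−5/16·-2104/693=80/693
back: M1=2−1/5·80/693=1370/693
M: M0=0, M1=1370/693, M2=80/693, M3=-2104/693, M4=1391/693, M5=0
seg 0: a=1, c=M0/2=0, d=(M1−M0)/(6·3)=685/6237, b=Δ0−h0·(2M0+M1)/6=-1609/693
seg 1: a=-3, c=M1/2=685/693, d=(M2−M1)/(6·2)=-215/1386, b=Δ1−h1·(2M1+M2)/6=446/693
seg 2: a=1, c=M2/2=40/693, d=(M3−M2)/(6·3)=-52/297, b=Δ2−h2·(2M2+M3)/6=632/231
seg 3: a=5, c=M3/2=-1052/693, d=(M4−M3)/(6·2)=1165/2772, b=Δ3−h3·(2M3+M4)/6=-380/231
seg 4: a=-1, c=M4/2=1391/1386, d=(M5−M4)/(6·3)=-1391/12474, b=Δ4−h4·(2M4+M5)/6=-1853/693
t_q=9 → seg 3, τ=1; S=5+-380/231·τ+-1052/693·τ²+1165/2772·τ³=6257/2772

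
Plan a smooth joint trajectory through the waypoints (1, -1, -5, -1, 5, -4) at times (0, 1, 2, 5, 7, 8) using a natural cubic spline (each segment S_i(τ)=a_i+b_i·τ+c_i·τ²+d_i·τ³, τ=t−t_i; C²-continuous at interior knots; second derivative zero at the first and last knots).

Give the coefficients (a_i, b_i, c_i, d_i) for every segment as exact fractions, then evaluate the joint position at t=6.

  seg 0: a=1 b=-3083/2280 c=0 d=-1477/2280
  seg 1: a=-1 b=-3757/1140 c=-1477/760 d=565/456
  seg 2: a=-5 b=-7901/2280 c=337/190 d=-397/6840
  seg 3: a=-1 b=1279/228 c=951/760 d=-1457/1140
  seg 4: a=5 b=-5383/1140 c=-4877/760 d=4877/2280
S(6) = 3483/760

Δ: Δ0=-2, Δ1=-4, Δ2=4/3, Δ3=3, Δ4=-9
row 1: diag=4, rhs=-12; c'=1/4, d'=-3
row 2: denom=8−1·1/4=31/4; d'=(32−1·-3)/(31/4)=140/31
row 3: denom=10−3·12/31=274/31; d'=(10−3·140/31)/(274/31)=-55/137
row 4: denom=6−2·31/137=760/137; d'=(-72−2·-55/137)/(760/137)=-4877/380
back: M4=-4877/380
back: M3=-55/137−31/137·-4877/380=951/380
back: M2=140/31−12/31·951/380=337/95
back: M1=-3−1/4·337/95=-1477/380
M: M0=0, M1=-1477/380, M2=337/95, M3=951/380, M4=-4877/380, M5=0
seg 0: a=1, c=M0/2=0, d=(M1−M0)/(6·1)=-1477/2280, b=Δ0−h0·(2M0+M1)/6=-3083/2280
seg 1: a=-1, c=M1/2=-1477/760, d=(M2−M1)/(6·1)=565/456, b=Δ1−h1·(2M1+M2)/6=-3757/1140
seg 2: a=-5, c=M2/2=337/190, d=(M3−M2)/(6·3)=-397/6840, b=Δ2−h2·(2M2+M3)/6=-7901/2280
seg 3: a=-1, c=M3/2=951/760, d=(M4−M3)/(6·2)=-1457/1140, b=Δ3−h3·(2M3+M4)/6=1279/228
seg 4: a=5, c=M4/2=-4877/760, d=(M5−M4)/(6·1)=4877/2280, b=Δ4−h4·(2M4+M5)/6=-5383/1140
t_q=6 → seg 3, τ=1; S=-1+1279/228·τ+951/760·τ²+-1457/1140·τ³=3483/760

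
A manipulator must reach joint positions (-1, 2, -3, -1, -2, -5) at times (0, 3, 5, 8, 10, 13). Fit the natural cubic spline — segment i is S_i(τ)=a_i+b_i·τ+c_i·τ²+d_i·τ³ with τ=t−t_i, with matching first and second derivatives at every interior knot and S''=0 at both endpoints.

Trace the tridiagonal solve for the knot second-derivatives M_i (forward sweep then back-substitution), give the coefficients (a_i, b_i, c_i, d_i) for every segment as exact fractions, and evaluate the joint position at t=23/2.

  seg 0: a=-1 b=103/44 c=0 d=-59/396
  seg 1: a=2 b=-37/22 c=-59/44 d=41/88
  seg 2: a=-3 b=-16/11 c=16/11 d=-74/297
  seg 3: a=-1 b=6/11 c=-26/33 d=35/264
  seg 4: a=-2 b=-67/66 c=1/132 d=-1/1188
S(23/2) = -1235/352

Δ: Δ0=1, Δ1=-5/2, Δ2=2/3, Δ3=-1/2, Δ4=-1
row 1: diag=10, rhs=-21; c'=1/5, d'=-21/10
row 2: denom=10−2·1/5=48/5; d'=(19−2·-21/10)/(48/5)=29/12
row 3: denom=10−3·5/16=145/16; d'=(-7−3·29/12)/(145/16)=-228/145
row 4: denom=10−2·32/145=1386/145; d'=(-3−2·-228/145)/(1386/145)=1/66
back: M4=1/66
back: M3=-228/145−32/145·1/66=-52/33
back: M2=29/12−5/16·-52/33=32/11
back: M1=-21/10−1/5·32/11=-59/22
M: M0=0, M1=-59/22, M2=32/11, M3=-52/33, M4=1/66, M5=0
seg 0: a=-1, c=M0/2=0, d=(M1−M0)/(6·3)=-59/396, b=Δ0−h0·(2M0+M1)/6=103/44
seg 1: a=2, c=M1/2=-59/44, d=(M2−M1)/(6·2)=41/88, b=Δ1−h1·(2M1+M2)/6=-37/22
seg 2: a=-3, c=M2/2=16/11, d=(M3−M2)/(6·3)=-74/297, b=Δ2−h2·(2M2+M3)/6=-16/11
seg 3: a=-1, c=M3/2=-26/33, d=(M4−M3)/(6·2)=35/264, b=Δ3−h3·(2M3+M4)/6=6/11
seg 4: a=-2, c=M4/2=1/132, d=(M5−M4)/(6·3)=-1/1188, b=Δ4−h4·(2M4+M5)/6=-67/66
t_q=23/2 → seg 4, τ=3/2; S=-2+-67/66·τ+1/132·τ²+-1/1188·τ³=-1235/352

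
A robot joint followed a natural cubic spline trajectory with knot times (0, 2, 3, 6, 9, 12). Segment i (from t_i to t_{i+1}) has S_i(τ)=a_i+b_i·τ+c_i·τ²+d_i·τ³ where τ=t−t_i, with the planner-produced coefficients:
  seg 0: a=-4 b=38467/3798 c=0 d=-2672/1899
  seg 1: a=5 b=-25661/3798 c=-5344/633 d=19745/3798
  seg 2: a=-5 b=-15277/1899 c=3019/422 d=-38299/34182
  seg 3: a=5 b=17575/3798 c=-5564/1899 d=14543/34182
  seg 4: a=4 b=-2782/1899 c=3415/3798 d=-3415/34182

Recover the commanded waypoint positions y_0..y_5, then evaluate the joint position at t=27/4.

y_0 = S_0(0) = a_0 = -4
y_1 = S_1(0) = a_1 = 5
y_2 = S_2(0) = a_2 = -5
y_3 = S_3(0) = a_3 = 5
y_4 = S_4(0) = a_4 = 4
y_5 = S_4(3) = 5
t_q=27/4 is in segment 3 (τ=3/4); S_3(τ)=189109/27008

y_0=-4 y_1=5 y_2=-5 y_3=5 y_4=4 y_5=5
S(27/4) = 189109/27008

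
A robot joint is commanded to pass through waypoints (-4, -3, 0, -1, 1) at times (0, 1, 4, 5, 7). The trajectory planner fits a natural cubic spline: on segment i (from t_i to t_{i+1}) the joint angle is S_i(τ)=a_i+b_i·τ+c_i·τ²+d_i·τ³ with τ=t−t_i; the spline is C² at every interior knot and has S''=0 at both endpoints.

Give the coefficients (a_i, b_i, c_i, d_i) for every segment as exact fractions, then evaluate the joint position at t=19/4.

Δ: Δ0=1, Δ1=1, Δ2=-1, Δ3=1
row 1: diag=8, rhs=0; c'=3/8, d'=0
row 2: denom=8−3·3/8=55/8; d'=(-12−3·0)/(55/8)=-96/55
row 3: denom=6−1·8/55=322/55; d'=(12−1·-96/55)/(322/55)=54/23
back: M3=54/23
back: M2=-96/55−8/55·54/23=-48/23
back: M1=0−3/8·-48/23=18/23
M: M0=0, M1=18/23, M2=-48/23, M3=54/23, M4=0
seg 0: a=-4, c=M0/2=0, d=(M1−M0)/(6·1)=3/23, b=Δ0−h0·(2M0+M1)/6=20/23
seg 1: a=-3, c=M1/2=9/23, d=(M2−M1)/(6·3)=-11/69, b=Δ1−h1·(2M1+M2)/6=29/23
seg 2: a=0, c=M2/2=-24/23, d=(M3−M2)/(6·1)=17/23, b=Δ2−h2·(2M2+M3)/6=-16/23
seg 3: a=-1, c=M3/2=27/23, d=(M4−M3)/(6·2)=-9/46, b=Δ3−h3·(2M3+M4)/6=-13/23
t_q=19/4 → seg 2, τ=3/4; S=0+-16/23·τ+-24/23·τ²+17/23·τ³=-51/64

  seg 0: a=-4 b=20/23 c=0 d=3/23
  seg 1: a=-3 b=29/23 c=9/23 d=-11/69
  seg 2: a=0 b=-16/23 c=-24/23 d=17/23
  seg 3: a=-1 b=-13/23 c=27/23 d=-9/46
S(19/4) = -51/64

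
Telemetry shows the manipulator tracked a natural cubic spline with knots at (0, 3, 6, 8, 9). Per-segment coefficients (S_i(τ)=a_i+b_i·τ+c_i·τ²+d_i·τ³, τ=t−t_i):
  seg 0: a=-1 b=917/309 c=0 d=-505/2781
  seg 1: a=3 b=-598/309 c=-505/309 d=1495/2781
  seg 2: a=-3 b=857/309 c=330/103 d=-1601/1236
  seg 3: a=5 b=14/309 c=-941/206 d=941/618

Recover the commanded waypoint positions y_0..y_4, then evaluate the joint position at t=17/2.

y_0 = S_0(0) = a_0 = -1
y_1 = S_1(0) = a_1 = 3
y_2 = S_2(0) = a_2 = -3
y_3 = S_3(0) = a_3 = 5
y_4 = S_3(1) = 2
t_q=17/2 is in segment 3 (τ=1/2); S_3(τ)=6709/1648

y_0=-1 y_1=3 y_2=-3 y_3=5 y_4=2
S(17/2) = 6709/1648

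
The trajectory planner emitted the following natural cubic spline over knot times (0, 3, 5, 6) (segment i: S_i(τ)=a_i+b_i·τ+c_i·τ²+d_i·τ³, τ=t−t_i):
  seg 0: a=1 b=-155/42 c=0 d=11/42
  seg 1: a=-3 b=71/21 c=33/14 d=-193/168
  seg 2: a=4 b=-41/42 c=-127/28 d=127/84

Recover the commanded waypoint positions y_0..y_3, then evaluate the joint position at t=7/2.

y_0=1 y_1=-3 y_2=4 y_3=0
S(7/2) = -387/448

y_0 = S_0(0) = a_0 = 1
y_1 = S_1(0) = a_1 = -3
y_2 = S_2(0) = a_2 = 4
y_3 = S_2(1) = 0
t_q=7/2 is in segment 1 (τ=1/2); S_1(τ)=-387/448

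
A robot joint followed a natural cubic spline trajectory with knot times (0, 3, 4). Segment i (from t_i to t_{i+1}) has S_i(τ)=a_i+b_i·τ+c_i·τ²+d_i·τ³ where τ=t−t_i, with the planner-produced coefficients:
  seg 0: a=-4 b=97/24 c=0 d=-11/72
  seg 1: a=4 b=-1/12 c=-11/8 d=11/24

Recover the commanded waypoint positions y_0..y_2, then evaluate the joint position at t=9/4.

y_0 = S_0(0) = a_0 = -4
y_1 = S_1(0) = a_1 = 4
y_2 = S_1(1) = 3
t_q=9/4 is in segment 0 (τ=9/4); S_0(τ)=1717/512

y_0=-4 y_1=4 y_2=3
S(9/4) = 1717/512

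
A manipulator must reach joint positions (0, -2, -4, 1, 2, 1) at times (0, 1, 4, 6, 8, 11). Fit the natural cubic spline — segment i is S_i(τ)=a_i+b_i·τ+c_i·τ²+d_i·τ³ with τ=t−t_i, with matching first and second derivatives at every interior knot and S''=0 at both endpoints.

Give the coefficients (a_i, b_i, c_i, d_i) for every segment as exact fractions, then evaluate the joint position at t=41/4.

Δ: Δ0=-2, Δ1=-2/3, Δ2=5/2, Δ3=1/2, Δ4=-1/3
row 1: diag=8, rhs=8; c'=3/8, d'=1
row 2: denom=10−3·3/8=71/8; d'=(19−3·1)/(71/8)=128/71
row 3: denom=8−2·16/71=536/71; d'=(-12−2·128/71)/(536/71)=-277/134
row 4: denom=10−2·71/268=1269/134; d'=(-5−2·-277/134)/(1269/134)=-116/1269
back: M4=-116/1269
back: M3=-277/134−71/268·-116/1269=-5185/2538
back: M2=128/71−16/71·-5185/2538=2872/1269
back: M1=1−3/8·2872/1269=64/423
M: M0=0, M1=64/423, M2=2872/1269, M3=-5185/2538, M4=-116/1269, M5=0
seg 0: a=0, c=M0/2=0, d=(M1−M0)/(6·1)=32/1269, b=Δ0−h0·(2M0+M1)/6=-2570/1269
seg 1: a=-2, c=M1/2=32/423, d=(M2−M1)/(6·3)=1340/11421, b=Δ1−h1·(2M1+M2)/6=-2474/1269
seg 2: a=-4, c=M2/2=1436/1269, d=(M3−M2)/(6·2)=-3643/10152, b=Δ2−h2·(2M2+M3)/6=2122/1269
seg 3: a=1, c=M3/2=-5185/5076, d=(M4−M3)/(6·2)=1651/10152, b=Δ3−h3·(2M3+M4)/6=1601/846
seg 4: a=2, c=M4/2=-58/1269, d=(M5−M4)/(6·3)=58/11421, b=Δ4−h4·(2M4+M5)/6=-307/1269
t_q=41/4 → seg 4, τ=9/4; S=2+-307/1269·τ+-58/1269·τ²+58/11421·τ³=5785/4512

  seg 0: a=0 b=-2570/1269 c=0 d=32/1269
  seg 1: a=-2 b=-2474/1269 c=32/423 d=1340/11421
  seg 2: a=-4 b=2122/1269 c=1436/1269 d=-3643/10152
  seg 3: a=1 b=1601/846 c=-5185/5076 d=1651/10152
  seg 4: a=2 b=-307/1269 c=-58/1269 d=58/11421
S(41/4) = 5785/4512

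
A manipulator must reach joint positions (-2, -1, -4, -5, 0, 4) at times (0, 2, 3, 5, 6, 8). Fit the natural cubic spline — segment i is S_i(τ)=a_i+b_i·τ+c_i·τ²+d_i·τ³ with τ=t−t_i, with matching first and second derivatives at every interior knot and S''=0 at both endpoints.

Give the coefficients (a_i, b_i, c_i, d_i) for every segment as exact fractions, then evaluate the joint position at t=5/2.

Δ: Δ0=1/2, Δ1=-3, Δ2=-1/2, Δ3=5, Δ4=2
row 1: diag=6, rhs=-21; c'=1/6, d'=-7/2
row 2: denom=6−1·1/6=35/6; d'=(15−1·-7/2)/(35/6)=111/35
row 3: denom=6−2·12/35=186/35; d'=(33−2·111/35)/(186/35)=311/62
row 4: denom=6−1·35/186=1081/186; d'=(-18−1·311/62)/(1081/186)=-4281/1081
back: M4=-4281/1081
back: M3=311/62−35/186·-4281/1081=6228/1081
back: M2=111/35−12/35·6228/1081=1293/1081
back: M1=-7/2−1/6·1293/1081=-3999/1081
M: M0=0, M1=-3999/1081, M2=1293/1081, M3=6228/1081, M4=-4281/1081, M5=0
seg 0: a=-2, c=M0/2=0, d=(M1−M0)/(6·2)=-1333/4324, b=Δ0−h0·(2M0+M1)/6=3747/2162
seg 1: a=-1, c=M1/2=-3999/2162, d=(M2−M1)/(6·1)=882/1081, b=Δ1−h1·(2M1+M2)/6=-4251/2162
seg 2: a=-4, c=M2/2=1293/2162, d=(M3−M2)/(6·2)=35/92, b=Δ2−h2·(2M2+M3)/6=-6957/2162
seg 3: a=-5, c=M3/2=3114/1081, d=(M4−M3)/(6·1)=-3503/2162, b=Δ3−h3·(2M3+M4)/6=8085/2162
seg 4: a=0, c=M4/2=-4281/2162, d=(M5−M4)/(6·2)=1427/4324, b=Δ4−h4·(2M4+M5)/6=5016/1081
t_q=5/2 → seg 1, τ=1/2; S=-1+-4251/2162·τ+-3999/2162·τ²+882/1081·τ³=-20267/8648

  seg 0: a=-2 b=3747/2162 c=0 d=-1333/4324
  seg 1: a=-1 b=-4251/2162 c=-3999/2162 d=882/1081
  seg 2: a=-4 b=-6957/2162 c=1293/2162 d=35/92
  seg 3: a=-5 b=8085/2162 c=3114/1081 d=-3503/2162
  seg 4: a=0 b=5016/1081 c=-4281/2162 d=1427/4324
S(5/2) = -20267/8648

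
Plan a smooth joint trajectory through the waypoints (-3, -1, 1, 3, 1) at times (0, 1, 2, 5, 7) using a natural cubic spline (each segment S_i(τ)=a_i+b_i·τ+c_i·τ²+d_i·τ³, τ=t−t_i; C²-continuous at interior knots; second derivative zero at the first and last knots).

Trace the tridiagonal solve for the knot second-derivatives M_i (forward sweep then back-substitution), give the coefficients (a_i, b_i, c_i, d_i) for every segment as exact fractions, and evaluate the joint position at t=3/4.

Δ: Δ0=2, Δ1=2, Δ2=2/3, Δ3=-1
row 1: diag=4, rhs=0; c'=1/4, d'=0
row 2: denom=8−1·1/4=31/4; d'=(-8−1·0)/(31/4)=-32/31
row 3: denom=10−3·12/31=274/31; d'=(-10−3·-32/31)/(274/31)=-107/137
back: M3=-107/137
back: M2=-32/31−12/31·-107/137=-100/137
back: M1=0−1/4·-100/137=25/137
M: M0=0, M1=25/137, M2=-100/137, M3=-107/137, M4=0
seg 0: a=-3, c=M0/2=0, d=(M1−M0)/(6·1)=25/822, b=Δ0−h0·(2M0+M1)/6=1619/822
seg 1: a=-1, c=M1/2=25/274, d=(M2−M1)/(6·1)=-125/822, b=Δ1−h1·(2M1+M2)/6=847/411
seg 2: a=1, c=M2/2=-50/137, d=(M3−M2)/(6·3)=-7/2466, b=Δ2−h2·(2M2+M3)/6=1469/822
seg 3: a=3, c=M3/2=-107/274, d=(M4−M3)/(6·2)=107/1644, b=Δ3−h3·(2M3+M4)/6=-197/411
t_q=3/4 → seg 0, τ=3/4; S=-3+1619/822·τ+0·τ²+25/822·τ³=-26479/17536

  seg 0: a=-3 b=1619/822 c=0 d=25/822
  seg 1: a=-1 b=847/411 c=25/274 d=-125/822
  seg 2: a=1 b=1469/822 c=-50/137 d=-7/2466
  seg 3: a=3 b=-197/411 c=-107/274 d=107/1644
S(3/4) = -26479/17536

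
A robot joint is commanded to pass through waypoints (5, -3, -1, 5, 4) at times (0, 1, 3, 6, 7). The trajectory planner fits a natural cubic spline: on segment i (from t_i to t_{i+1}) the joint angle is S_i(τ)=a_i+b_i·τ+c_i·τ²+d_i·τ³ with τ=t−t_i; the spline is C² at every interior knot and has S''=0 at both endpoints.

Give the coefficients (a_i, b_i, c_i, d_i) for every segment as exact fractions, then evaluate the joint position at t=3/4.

  seg 0: a=5 b=-3757/394 c=0 d=605/394
  seg 1: a=-3 b=-971/197 c=1815/394 d=-647/788
  seg 2: a=-1 b=718/197 c=-63/197 d=-15/197
  seg 3: a=5 b=-65/197 c=-198/197 d=66/197
S(3/4) = -37921/25216

Δ: Δ0=-8, Δ1=1, Δ2=2, Δ3=-1
row 1: diag=6, rhs=54; c'=1/3, d'=9
row 2: denom=10−2·1/3=28/3; d'=(6−2·9)/(28/3)=-9/7
row 3: denom=8−3·9/28=197/28; d'=(-18−3·-9/7)/(197/28)=-396/197
back: M3=-396/197
back: M2=-9/7−9/28·-396/197=-126/197
back: M1=9−1/3·-126/197=1815/197
M: M0=0, M1=1815/197, M2=-126/197, M3=-396/197, M4=0
seg 0: a=5, c=M0/2=0, d=(M1−M0)/(6·1)=605/394, b=Δ0−h0·(2M0+M1)/6=-3757/394
seg 1: a=-3, c=M1/2=1815/394, d=(M2−M1)/(6·2)=-647/788, b=Δ1−h1·(2M1+M2)/6=-971/197
seg 2: a=-1, c=M2/2=-63/197, d=(M3−M2)/(6·3)=-15/197, b=Δ2−h2·(2M2+M3)/6=718/197
seg 3: a=5, c=M3/2=-198/197, d=(M4−M3)/(6·1)=66/197, b=Δ3−h3·(2M3+M4)/6=-65/197
t_q=3/4 → seg 0, τ=3/4; S=5+-3757/394·τ+0·τ²+605/394·τ³=-37921/25216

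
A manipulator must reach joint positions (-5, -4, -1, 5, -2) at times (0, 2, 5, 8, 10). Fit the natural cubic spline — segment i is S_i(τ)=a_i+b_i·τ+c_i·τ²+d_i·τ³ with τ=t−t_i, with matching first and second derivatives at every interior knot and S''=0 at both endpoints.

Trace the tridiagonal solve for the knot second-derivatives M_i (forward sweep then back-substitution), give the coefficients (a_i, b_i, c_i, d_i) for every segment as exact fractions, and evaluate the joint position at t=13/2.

  seg 0: a=-5 b=93/170 c=0 d=-1/85
  seg 1: a=-4 b=69/170 c=-6/85 d=137/1530
  seg 2: a=-1 b=12/5 c=25/34 d=-443/1530
  seg 3: a=5 b=-171/170 c=-159/85 d=53/170
S(13/2) = 4457/1360

Δ: Δ0=1/2, Δ1=1, Δ2=2, Δ3=-7/2
row 1: diag=10, rhs=3; c'=3/10, d'=3/10
row 2: denom=12−3·3/10=111/10; d'=(6−3·3/10)/(111/10)=17/37
row 3: denom=10−3·10/37=340/37; d'=(-33−3·17/37)/(340/37)=-318/85
back: M3=-318/85
back: M2=17/37−10/37·-318/85=25/17
back: M1=3/10−3/10·25/17=-12/85
M: M0=0, M1=-12/85, M2=25/17, M3=-318/85, M4=0
seg 0: a=-5, c=M0/2=0, d=(M1−M0)/(6·2)=-1/85, b=Δ0−h0·(2M0+M1)/6=93/170
seg 1: a=-4, c=M1/2=-6/85, d=(M2−M1)/(6·3)=137/1530, b=Δ1−h1·(2M1+M2)/6=69/170
seg 2: a=-1, c=M2/2=25/34, d=(M3−M2)/(6·3)=-443/1530, b=Δ2−h2·(2M2+M3)/6=12/5
seg 3: a=5, c=M3/2=-159/85, d=(M4−M3)/(6·2)=53/170, b=Δ3−h3·(2M3+M4)/6=-171/170
t_q=13/2 → seg 2, τ=3/2; S=-1+12/5·τ+25/34·τ²+-443/1530·τ³=4457/1360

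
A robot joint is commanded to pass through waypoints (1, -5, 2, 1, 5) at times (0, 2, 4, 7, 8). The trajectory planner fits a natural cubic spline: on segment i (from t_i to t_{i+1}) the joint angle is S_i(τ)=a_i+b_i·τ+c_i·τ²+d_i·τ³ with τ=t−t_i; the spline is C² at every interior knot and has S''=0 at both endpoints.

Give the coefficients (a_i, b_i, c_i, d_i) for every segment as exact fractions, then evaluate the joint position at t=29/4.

Δ: Δ0=-3, Δ1=7/2, Δ2=-1/3, Δ3=4
row 1: diag=8, rhs=39; c'=1/4, d'=39/8
row 2: denom=10−2·1/4=19/2; d'=(-23−2·39/8)/(19/2)=-131/38
row 3: denom=8−3·6/19=134/19; d'=(26−3·-131/38)/(134/19)=1381/268
back: M3=1381/268
back: M2=-131/38−6/19·1381/268=-340/67
back: M1=39/8−1/4·-340/67=3293/536
M: M0=0, M1=3293/536, M2=-340/67, M3=1381/268, M4=0
seg 0: a=1, c=M0/2=0, d=(M1−M0)/(6·2)=3293/6432, b=Δ0−h0·(2M0+M1)/6=-8117/1608
seg 1: a=-5, c=M1/2=3293/1072, d=(M2−M1)/(6·2)=-6013/6432, b=Δ1−h1·(2M1+M2)/6=881/804
seg 2: a=2, c=M2/2=-170/67, d=(M3−M2)/(6·3)=2741/4824, b=Δ2−h2·(2M2+M3)/6=3481/1608
seg 3: a=1, c=M3/2=1381/536, d=(M4−M3)/(6·1)=-1381/1608, b=Δ3−h3·(2M3+M4)/6=1835/804
t_q=29/4 → seg 3, τ=1/4; S=1+1835/804·τ+1381/536·τ²+-1381/1608·τ³=58941/34304

  seg 0: a=1 b=-8117/1608 c=0 d=3293/6432
  seg 1: a=-5 b=881/804 c=3293/1072 d=-6013/6432
  seg 2: a=2 b=3481/1608 c=-170/67 d=2741/4824
  seg 3: a=1 b=1835/804 c=1381/536 d=-1381/1608
S(29/4) = 58941/34304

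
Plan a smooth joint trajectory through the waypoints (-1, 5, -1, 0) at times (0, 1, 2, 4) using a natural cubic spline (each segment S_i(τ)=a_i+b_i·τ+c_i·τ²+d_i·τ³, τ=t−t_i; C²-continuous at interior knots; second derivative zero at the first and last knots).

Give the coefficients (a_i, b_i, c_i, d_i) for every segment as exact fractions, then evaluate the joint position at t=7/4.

  seg 0: a=-1 b=433/46 c=0 d=-157/46
  seg 1: a=5 b=-19/23 c=-471/46 d=233/46
  seg 2: a=-1 b=-281/46 c=114/23 d=-19/23
S(7/4) = 97/128

Δ: Δ0=6, Δ1=-6, Δ2=1/2
row 1: diag=4, rhs=-72; c'=1/4, d'=-18
row 2: denom=6−1·1/4=23/4; d'=(39−1·-18)/(23/4)=228/23
back: M2=228/23
back: M1=-18−1/4·228/23=-471/23
M: M0=0, M1=-471/23, M2=228/23, M3=0
seg 0: a=-1, c=M0/2=0, d=(M1−M0)/(6·1)=-157/46, b=Δ0−h0·(2M0+M1)/6=433/46
seg 1: a=5, c=M1/2=-471/46, d=(M2−M1)/(6·1)=233/46, b=Δ1−h1·(2M1+M2)/6=-19/23
seg 2: a=-1, c=M2/2=114/23, d=(M3−M2)/(6·2)=-19/23, b=Δ2−h2·(2M2+M3)/6=-281/46
t_q=7/4 → seg 1, τ=3/4; S=5+-19/23·τ+-471/46·τ²+233/46·τ³=97/128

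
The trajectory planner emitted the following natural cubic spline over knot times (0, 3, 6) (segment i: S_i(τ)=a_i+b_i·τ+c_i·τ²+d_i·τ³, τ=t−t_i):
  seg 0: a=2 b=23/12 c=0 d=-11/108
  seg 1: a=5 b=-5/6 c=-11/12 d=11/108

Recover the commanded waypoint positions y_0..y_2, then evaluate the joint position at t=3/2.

y_0=2 y_1=5 y_2=-3
S(3/2) = 145/32

y_0 = S_0(0) = a_0 = 2
y_1 = S_1(0) = a_1 = 5
y_2 = S_1(3) = -3
t_q=3/2 is in segment 0 (τ=3/2); S_0(τ)=145/32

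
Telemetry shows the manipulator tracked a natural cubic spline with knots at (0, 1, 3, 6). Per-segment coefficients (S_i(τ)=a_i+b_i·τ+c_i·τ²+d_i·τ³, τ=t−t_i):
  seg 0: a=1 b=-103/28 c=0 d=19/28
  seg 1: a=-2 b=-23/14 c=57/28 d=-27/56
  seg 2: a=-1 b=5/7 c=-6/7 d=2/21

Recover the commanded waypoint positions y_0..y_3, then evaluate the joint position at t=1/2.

y_0=1 y_1=-2 y_2=-1 y_3=-4
S(1/2) = -169/224

y_0 = S_0(0) = a_0 = 1
y_1 = S_1(0) = a_1 = -2
y_2 = S_2(0) = a_2 = -1
y_3 = S_2(3) = -4
t_q=1/2 is in segment 0 (τ=1/2); S_0(τ)=-169/224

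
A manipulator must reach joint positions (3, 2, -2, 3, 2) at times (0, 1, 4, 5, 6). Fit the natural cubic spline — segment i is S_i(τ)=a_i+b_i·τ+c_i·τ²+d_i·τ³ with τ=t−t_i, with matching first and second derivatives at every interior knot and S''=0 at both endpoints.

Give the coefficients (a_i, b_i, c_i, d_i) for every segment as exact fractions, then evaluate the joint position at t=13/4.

Δ: Δ0=-1, Δ1=-4/3, Δ2=5, Δ3=-1
row 1: diag=8, rhs=-2; c'=3/8, d'=-1/4
row 2: denom=8−3·3/8=55/8; d'=(38−3·-1/4)/(55/8)=62/11
row 3: denom=4−1·8/55=212/55; d'=(-36−1·62/11)/(212/55)=-1145/106
back: M3=-1145/106
back: M2=62/11−8/55·-1145/106=382/53
back: M1=-1/4−3/8·382/53=-313/106
M: M0=0, M1=-313/106, M2=382/53, M3=-1145/106, M4=0
seg 0: a=3, c=M0/2=0, d=(M1−M0)/(6·1)=-313/636, b=Δ0−h0·(2M0+M1)/6=-323/636
seg 1: a=2, c=M1/2=-313/212, d=(M2−M1)/(6·3)=359/636, b=Δ1−h1·(2M1+M2)/6=-631/318
seg 2: a=-2, c=M2/2=191/53, d=(M3−M2)/(6·1)=-1909/636, b=Δ2−h2·(2M2+M3)/6=2797/636
seg 3: a=3, c=M3/2=-1145/212, d=(M4−M3)/(6·1)=1145/636, b=Δ3−h3·(2M3+M4)/6=827/318
t_q=13/4 → seg 1, τ=9/4; S=2+-631/318·τ+-313/212·τ²+359/636·τ³=-47615/13568

  seg 0: a=3 b=-323/636 c=0 d=-313/636
  seg 1: a=2 b=-631/318 c=-313/212 d=359/636
  seg 2: a=-2 b=2797/636 c=191/53 d=-1909/636
  seg 3: a=3 b=827/318 c=-1145/212 d=1145/636
S(13/4) = -47615/13568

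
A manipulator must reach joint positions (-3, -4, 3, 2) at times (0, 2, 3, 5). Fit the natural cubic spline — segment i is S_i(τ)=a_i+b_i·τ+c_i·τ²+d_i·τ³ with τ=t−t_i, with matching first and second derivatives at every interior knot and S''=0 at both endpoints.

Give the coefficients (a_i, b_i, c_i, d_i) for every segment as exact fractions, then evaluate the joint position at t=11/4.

Δ: Δ0=-1/2, Δ1=7, Δ2=-1/2
row 1: diag=6, rhs=45; c'=1/6, d'=15/2
row 2: denom=6−1·1/6=35/6; d'=(-45−1·15/2)/(35/6)=-9
back: M2=-9
back: M1=15/2−1/6·-9=9
M: M0=0, M1=9, M2=-9, M3=0
seg 0: a=-3, c=M0/2=0, d=(M1−M0)/(6·2)=3/4, b=Δ0−h0·(2M0+M1)/6=-7/2
seg 1: a=-4, c=M1/2=9/2, d=(M2−M1)/(6·1)=-3, b=Δ1−h1·(2M1+M2)/6=11/2
seg 2: a=3, c=M2/2=-9/2, d=(M3−M2)/(6·2)=3/4, b=Δ2−h2·(2M2+M3)/6=11/2
t_q=11/4 → seg 1, τ=3/4; S=-4+11/2·τ+9/2·τ²+-3·τ³=89/64

  seg 0: a=-3 b=-7/2 c=0 d=3/4
  seg 1: a=-4 b=11/2 c=9/2 d=-3
  seg 2: a=3 b=11/2 c=-9/2 d=3/4
S(11/4) = 89/64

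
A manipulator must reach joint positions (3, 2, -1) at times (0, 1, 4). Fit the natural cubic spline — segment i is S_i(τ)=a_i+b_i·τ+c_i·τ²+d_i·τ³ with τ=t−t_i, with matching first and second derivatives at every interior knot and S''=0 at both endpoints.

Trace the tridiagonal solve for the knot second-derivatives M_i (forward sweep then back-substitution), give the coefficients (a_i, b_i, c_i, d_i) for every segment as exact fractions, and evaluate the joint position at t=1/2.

Δ: Δ0=-1, Δ1=-1
row 1: diag=8, rhs=0; c'=3/8, d'=0
back: M1=0
M: M0=0, M1=0, M2=0
seg 0: a=3, c=M0/2=0, d=(M1−M0)/(6·1)=0, b=Δ0−h0·(2M0+M1)/6=-1
seg 1: a=2, c=M1/2=0, d=(M2−M1)/(6·3)=0, b=Δ1−h1·(2M1+M2)/6=-1
t_q=1/2 → seg 0, τ=1/2; S=3+-1·τ+0·τ²+0·τ³=5/2

  seg 0: a=3 b=-1 c=0 d=0
  seg 1: a=2 b=-1 c=0 d=0
S(1/2) = 5/2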